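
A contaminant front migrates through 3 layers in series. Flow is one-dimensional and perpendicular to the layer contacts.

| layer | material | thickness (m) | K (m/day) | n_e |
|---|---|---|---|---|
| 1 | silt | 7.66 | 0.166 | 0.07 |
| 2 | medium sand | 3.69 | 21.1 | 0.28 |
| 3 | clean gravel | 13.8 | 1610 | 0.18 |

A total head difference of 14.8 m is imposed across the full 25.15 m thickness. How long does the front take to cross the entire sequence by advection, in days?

With flow normal to the layers, continuity requires the same specific discharge q through every layer.
Σ(b_i/K_i) = 7.66/0.166 + 3.69/21.1 + 13.8/1610 = 46.33 d.
q = Δh / Σ(b_i/K_i) = 14.8 / 46.33 = 0.3195 m/day.
In each layer the seepage velocity is v_i = q/n_i, so the layer transit time is t_i = b_i·n_i / q:
  layer 1 (silt): t_1 = 7.66 × 0.07 / 0.3195 = 1.678 d
  layer 2 (medium sand): t_2 = 3.69 × 0.28 / 0.3195 = 3.234 d
  layer 3 (clean gravel): t_3 = 13.8 × 0.18 / 0.3195 = 7.776 d
Total t = Σ t_i = 12.69 days.

12.7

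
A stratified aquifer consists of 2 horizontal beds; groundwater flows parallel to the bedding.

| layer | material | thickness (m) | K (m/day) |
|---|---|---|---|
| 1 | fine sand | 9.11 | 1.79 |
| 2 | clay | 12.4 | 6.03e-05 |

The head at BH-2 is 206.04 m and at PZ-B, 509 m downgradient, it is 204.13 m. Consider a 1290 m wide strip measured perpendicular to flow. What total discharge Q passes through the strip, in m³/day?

Flow is parallel to layering, so each bed carries its own Darcy discharge and the transmissivities add.
Σ(K_i·b_i) = 1.79×9.11 + 6.03e-05×12.4 = 16.31 m²/day.
Hydraulic gradient i = (206.04 − 204.13) / 509 = 1.91 / 509 = 0.003752.
Q = Σ(K_i·b_i) · W · i = 16.31 × 1290 × 0.003752 = 78.94 m³/day.

78.9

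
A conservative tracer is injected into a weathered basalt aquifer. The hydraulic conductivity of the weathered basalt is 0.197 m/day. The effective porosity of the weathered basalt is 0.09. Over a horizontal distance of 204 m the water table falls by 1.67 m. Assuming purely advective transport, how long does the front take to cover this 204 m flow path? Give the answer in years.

31.2

Hydraulic gradient i = Δh / L = 1.67 / 204 = 0.008186.
Darcy flux q = K · i = 0.1970 × 0.008186 = 0.001613 m/day.
Seepage velocity v = q / n_e = 0.001613 / 0.09 = 0.01792 m/day.
Travel time t = L / v = 204 / 0.01792 = 11385 days = 31.17 years.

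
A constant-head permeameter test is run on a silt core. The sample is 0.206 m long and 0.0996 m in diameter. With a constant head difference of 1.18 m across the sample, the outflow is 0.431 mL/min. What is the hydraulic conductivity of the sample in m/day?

Cross-sectional area A = π·(d/2)² = π × (0.0996/2)² = 0.007791 m².
Convert discharge: 0.431 mL/min = 7.183e-09 m³/s.
Darcy's law rearranged: K = Q·L / (A·Δh) = 7.183e-09 × 0.206 / (0.007791 × 1.18) = 1.610e-07 m/s = 0.01391 m/day.

0.0139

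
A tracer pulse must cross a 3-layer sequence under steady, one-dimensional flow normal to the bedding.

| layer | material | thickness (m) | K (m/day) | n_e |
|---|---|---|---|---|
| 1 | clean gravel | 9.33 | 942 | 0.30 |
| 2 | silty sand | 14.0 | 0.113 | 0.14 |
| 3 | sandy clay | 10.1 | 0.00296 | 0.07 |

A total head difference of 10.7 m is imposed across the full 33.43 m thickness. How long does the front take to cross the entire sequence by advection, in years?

4.95

With flow normal to the layers, continuity requires the same specific discharge q through every layer.
Σ(b_i/K_i) = 9.33/942 + 14.0/0.113 + 10.1/0.00296 = 3536 d.
q = Δh / Σ(b_i/K_i) = 10.7 / 3536 = 0.003026 m/day.
In each layer the seepage velocity is v_i = q/n_i, so the layer transit time is t_i = b_i·n_i / q:
  layer 1 (clean gravel): t_1 = 9.33 × 0.30 / 0.003026 = 925.0 d
  layer 2 (silty sand): t_2 = 14.0 × 0.14 / 0.003026 = 647.7 d
  layer 3 (sandy clay): t_3 = 10.1 × 0.07 / 0.003026 = 233.6 d
Total t = Σ t_i = 1806 days = 4.946 years.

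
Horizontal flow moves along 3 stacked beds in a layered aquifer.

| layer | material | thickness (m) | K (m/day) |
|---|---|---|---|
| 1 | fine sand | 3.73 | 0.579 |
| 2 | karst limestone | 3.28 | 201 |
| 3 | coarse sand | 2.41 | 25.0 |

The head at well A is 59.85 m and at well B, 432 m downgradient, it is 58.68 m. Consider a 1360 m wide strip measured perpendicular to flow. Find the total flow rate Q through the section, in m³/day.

2660

Flow is parallel to layering, so each bed carries its own Darcy discharge and the transmissivities add.
Σ(K_i·b_i) = 0.579×3.73 + 201×3.28 + 25.0×2.41 = 721.7 m²/day.
Hydraulic gradient i = (59.85 − 58.68) / 432 = 1.17 / 432 = 0.002708.
Q = Σ(K_i·b_i) · W · i = 721.7 × 1360 × 0.002708 = 2658 m³/day.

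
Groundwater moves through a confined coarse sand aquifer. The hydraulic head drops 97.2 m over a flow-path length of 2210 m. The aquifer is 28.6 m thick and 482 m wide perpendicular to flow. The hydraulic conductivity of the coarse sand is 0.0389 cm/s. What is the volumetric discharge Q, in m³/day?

20400

Convert K: 0.0389 cm/s × 864 = 33.61 m/day.
Cross-sectional area A = 482 × 28.6 = 13785 m².
Hydraulic gradient i = Δh / L = 97.2 / 2210 = 0.04398.
Darcy's law: Q = K · A · i = 33.61 × 13785 × 0.04398 = 20377 m³/day.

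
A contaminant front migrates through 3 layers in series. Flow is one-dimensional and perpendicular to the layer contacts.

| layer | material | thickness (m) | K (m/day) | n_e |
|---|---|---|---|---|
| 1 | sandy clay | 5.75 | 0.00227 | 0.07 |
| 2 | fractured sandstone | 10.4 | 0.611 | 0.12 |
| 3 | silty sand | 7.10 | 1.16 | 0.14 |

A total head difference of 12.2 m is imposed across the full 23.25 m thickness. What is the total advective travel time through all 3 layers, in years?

1.52

With flow normal to the layers, continuity requires the same specific discharge q through every layer.
Σ(b_i/K_i) = 5.75/0.00227 + 10.4/0.611 + 7.10/1.16 = 2556 d.
q = Δh / Σ(b_i/K_i) = 12.2 / 2556 = 0.004773 m/day.
In each layer the seepage velocity is v_i = q/n_i, so the layer transit time is t_i = b_i·n_i / q:
  layer 1 (sandy clay): t_1 = 5.75 × 0.07 / 0.004773 = 84.33 d
  layer 2 (fractured sandstone): t_2 = 10.4 × 0.12 / 0.004773 = 261.5 d
  layer 3 (silty sand): t_3 = 7.10 × 0.14 / 0.004773 = 208.3 d
Total t = Σ t_i = 554.1 days = 1.517 years.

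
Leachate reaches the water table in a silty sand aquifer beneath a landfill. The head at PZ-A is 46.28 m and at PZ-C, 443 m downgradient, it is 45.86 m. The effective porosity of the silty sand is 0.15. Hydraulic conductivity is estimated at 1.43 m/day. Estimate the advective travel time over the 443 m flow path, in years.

Hydraulic gradient i = (46.28 − 45.86) / 443 = 0.42 / 443 = 0.0009481.
Darcy flux q = K · i = 1.430 × 0.0009481 = 0.001356 m/day.
Seepage velocity v = q / n_e = 0.001356 / 0.15 = 0.009038 m/day.
Travel time t = L / v = 443 / 0.009038 = 49013 days = 134.2 years.

134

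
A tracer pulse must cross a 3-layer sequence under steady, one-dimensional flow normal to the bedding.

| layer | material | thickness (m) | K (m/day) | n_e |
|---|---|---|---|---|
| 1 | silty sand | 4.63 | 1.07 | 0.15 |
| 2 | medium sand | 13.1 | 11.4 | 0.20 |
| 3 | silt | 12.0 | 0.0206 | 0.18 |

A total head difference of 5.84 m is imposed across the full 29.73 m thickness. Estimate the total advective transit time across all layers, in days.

With flow normal to the layers, continuity requires the same specific discharge q through every layer.
Σ(b_i/K_i) = 4.63/1.07 + 13.1/11.4 + 12.0/0.0206 = 588.0 d.
q = Δh / Σ(b_i/K_i) = 5.84 / 588.0 = 0.009932 m/day.
In each layer the seepage velocity is v_i = q/n_i, so the layer transit time is t_i = b_i·n_i / q:
  layer 1 (silty sand): t_1 = 4.63 × 0.15 / 0.009932 = 69.93 d
  layer 2 (medium sand): t_2 = 13.1 × 0.20 / 0.009932 = 263.8 d
  layer 3 (silt): t_3 = 12.0 × 0.18 / 0.009932 = 217.5 d
Total t = Σ t_i = 551.2 days.

551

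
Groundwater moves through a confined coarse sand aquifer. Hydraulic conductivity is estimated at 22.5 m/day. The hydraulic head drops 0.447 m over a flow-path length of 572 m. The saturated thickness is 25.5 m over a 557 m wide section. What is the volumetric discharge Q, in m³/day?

Cross-sectional area A = 557 × 25.5 = 14204 m².
Hydraulic gradient i = Δh / L = 0.447 / 572 = 0.0007815.
Darcy's law: Q = K · A · i = 22.50 × 14204 × 0.0007815 = 249.7 m³/day.

250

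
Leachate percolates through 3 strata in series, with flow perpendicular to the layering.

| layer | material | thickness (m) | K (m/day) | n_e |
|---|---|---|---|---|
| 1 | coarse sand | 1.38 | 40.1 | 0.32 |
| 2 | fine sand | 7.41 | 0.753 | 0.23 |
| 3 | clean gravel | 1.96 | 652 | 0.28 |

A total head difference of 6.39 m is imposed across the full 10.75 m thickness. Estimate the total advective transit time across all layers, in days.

4.17

With flow normal to the layers, continuity requires the same specific discharge q through every layer.
Σ(b_i/K_i) = 1.38/40.1 + 7.41/0.753 + 1.96/652 = 9.878 d.
q = Δh / Σ(b_i/K_i) = 6.39 / 9.878 = 0.6469 m/day.
In each layer the seepage velocity is v_i = q/n_i, so the layer transit time is t_i = b_i·n_i / q:
  layer 1 (coarse sand): t_1 = 1.38 × 0.32 / 0.6469 = 0.6827 d
  layer 2 (fine sand): t_2 = 7.41 × 0.23 / 0.6469 = 2.635 d
  layer 3 (clean gravel): t_3 = 1.96 × 0.28 / 0.6469 = 0.8484 d
Total t = Σ t_i = 4.166 days.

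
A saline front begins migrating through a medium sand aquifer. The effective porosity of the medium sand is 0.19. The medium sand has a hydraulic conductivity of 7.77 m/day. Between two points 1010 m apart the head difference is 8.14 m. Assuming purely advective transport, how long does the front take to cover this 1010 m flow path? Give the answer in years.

8.39

Hydraulic gradient i = Δh / L = 8.14 / 1010 = 0.008059.
Darcy flux q = K · i = 7.770 × 0.008059 = 0.06262 m/day.
Seepage velocity v = q / n_e = 0.06262 / 0.19 = 0.3296 m/day.
Travel time t = L / v = 1010 / 0.3296 = 3064 days = 8.390 years.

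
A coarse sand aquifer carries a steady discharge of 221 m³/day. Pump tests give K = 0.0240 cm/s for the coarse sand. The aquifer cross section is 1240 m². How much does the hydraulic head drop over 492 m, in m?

4.23

Convert K: 0.0240 cm/s × 864 = 20.74 m/day.
From Q = K·A·i, i = Q / (K·A) = 221 / (20.74 × 1240) = 0.008595.
Head loss Δh = i · L = 0.008595 × 492 = 4.229 m.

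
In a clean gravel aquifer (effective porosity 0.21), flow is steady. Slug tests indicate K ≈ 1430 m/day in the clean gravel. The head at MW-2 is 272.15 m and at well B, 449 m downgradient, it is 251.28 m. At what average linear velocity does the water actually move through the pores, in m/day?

317

Hydraulic gradient i = (272.15 − 251.28) / 449 = 20.87 / 449 = 0.04648.
Darcy flux q = K · i = 1430 × 0.04648 = 66.47 m/day.
Seepage velocity v = q / n_e = 66.47 / 0.21 = 316.5 m/day.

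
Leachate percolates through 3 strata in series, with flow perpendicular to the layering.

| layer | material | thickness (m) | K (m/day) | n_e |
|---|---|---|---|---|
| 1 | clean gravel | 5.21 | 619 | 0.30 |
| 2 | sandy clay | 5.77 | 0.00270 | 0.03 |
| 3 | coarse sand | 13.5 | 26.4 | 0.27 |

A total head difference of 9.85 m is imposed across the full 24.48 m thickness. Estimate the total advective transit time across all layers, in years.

With flow normal to the layers, continuity requires the same specific discharge q through every layer.
Σ(b_i/K_i) = 5.21/619 + 5.77/0.00270 + 13.5/26.4 = 2138 d.
q = Δh / Σ(b_i/K_i) = 9.85 / 2138 = 0.004608 m/day.
In each layer the seepage velocity is v_i = q/n_i, so the layer transit time is t_i = b_i·n_i / q:
  layer 1 (clean gravel): t_1 = 5.21 × 0.30 / 0.004608 = 339.2 d
  layer 2 (sandy clay): t_2 = 5.77 × 0.03 / 0.004608 = 37.56 d
  layer 3 (coarse sand): t_3 = 13.5 × 0.27 / 0.004608 = 791.0 d
Total t = Σ t_i = 1168 days = 3.197 years.

3.20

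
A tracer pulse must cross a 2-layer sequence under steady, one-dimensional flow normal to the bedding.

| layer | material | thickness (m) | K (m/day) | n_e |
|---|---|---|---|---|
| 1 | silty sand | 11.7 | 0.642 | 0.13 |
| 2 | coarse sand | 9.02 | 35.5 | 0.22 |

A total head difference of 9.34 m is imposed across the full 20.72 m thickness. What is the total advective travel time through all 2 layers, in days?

With flow normal to the layers, continuity requires the same specific discharge q through every layer.
Σ(b_i/K_i) = 11.7/0.642 + 9.02/35.5 = 18.48 d.
q = Δh / Σ(b_i/K_i) = 9.34 / 18.48 = 0.5055 m/day.
In each layer the seepage velocity is v_i = q/n_i, so the layer transit time is t_i = b_i·n_i / q:
  layer 1 (silty sand): t_1 = 11.7 × 0.13 / 0.5055 = 3.009 d
  layer 2 (coarse sand): t_2 = 9.02 × 0.22 / 0.5055 = 3.926 d
Total t = Σ t_i = 6.935 days.

6.94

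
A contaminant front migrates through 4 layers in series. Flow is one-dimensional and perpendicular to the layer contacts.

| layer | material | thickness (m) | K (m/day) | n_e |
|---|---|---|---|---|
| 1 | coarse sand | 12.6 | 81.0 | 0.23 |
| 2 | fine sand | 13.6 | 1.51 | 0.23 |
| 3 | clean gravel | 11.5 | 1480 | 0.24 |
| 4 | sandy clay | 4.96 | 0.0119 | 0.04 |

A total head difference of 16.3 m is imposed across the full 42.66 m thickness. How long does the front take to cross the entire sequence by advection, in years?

0.643

With flow normal to the layers, continuity requires the same specific discharge q through every layer.
Σ(b_i/K_i) = 12.6/81.0 + 13.6/1.51 + 11.5/1480 + 4.96/0.0119 = 426.0 d.
q = Δh / Σ(b_i/K_i) = 16.3 / 426.0 = 0.03827 m/day.
In each layer the seepage velocity is v_i = q/n_i, so the layer transit time is t_i = b_i·n_i / q:
  layer 1 (coarse sand): t_1 = 12.6 × 0.23 / 0.03827 = 75.73 d
  layer 2 (fine sand): t_2 = 13.6 × 0.23 / 0.03827 = 81.75 d
  layer 3 (clean gravel): t_3 = 11.5 × 0.24 / 0.03827 = 72.13 d
  layer 4 (sandy clay): t_4 = 4.96 × 0.04 / 0.03827 = 5.185 d
Total t = Σ t_i = 234.8 days = 0.6428 years.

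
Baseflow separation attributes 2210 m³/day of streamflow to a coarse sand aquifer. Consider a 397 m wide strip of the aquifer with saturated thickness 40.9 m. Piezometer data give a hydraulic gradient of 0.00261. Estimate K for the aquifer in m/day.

Cross-sectional area A = 397 × 40.9 = 16237 m².
Hydraulic gradient i = 0.00261.
From Q = K·A·i, K = Q / (A·i) = 2210 / (16237 × 0.002610) = 52.15 m/day.

52.1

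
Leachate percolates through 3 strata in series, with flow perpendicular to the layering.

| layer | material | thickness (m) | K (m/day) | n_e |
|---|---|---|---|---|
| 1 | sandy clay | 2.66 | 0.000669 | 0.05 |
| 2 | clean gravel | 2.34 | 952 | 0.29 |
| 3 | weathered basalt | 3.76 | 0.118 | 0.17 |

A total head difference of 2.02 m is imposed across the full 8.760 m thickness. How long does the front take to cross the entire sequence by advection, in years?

7.88

With flow normal to the layers, continuity requires the same specific discharge q through every layer.
Σ(b_i/K_i) = 2.66/0.000669 + 2.34/952 + 3.76/0.118 = 4008 d.
q = Δh / Σ(b_i/K_i) = 2.02 / 4008 = 0.0005040 m/day.
In each layer the seepage velocity is v_i = q/n_i, so the layer transit time is t_i = b_i·n_i / q:
  layer 1 (sandy clay): t_1 = 2.66 × 0.05 / 0.0005040 = 263.9 d
  layer 2 (clean gravel): t_2 = 2.34 × 0.29 / 0.0005040 = 1346 d
  layer 3 (weathered basalt): t_3 = 3.76 × 0.17 / 0.0005040 = 1268 d
Total t = Σ t_i = 2879 days = 7.881 years.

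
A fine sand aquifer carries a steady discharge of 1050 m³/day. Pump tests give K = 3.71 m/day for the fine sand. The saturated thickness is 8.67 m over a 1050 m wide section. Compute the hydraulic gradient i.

0.0311

Cross-sectional area A = 1050 × 8.67 = 9104 m².
From Q = K·A·i, i = Q / (K·A) = 1050 / (3.710 × 9104) = 0.03109.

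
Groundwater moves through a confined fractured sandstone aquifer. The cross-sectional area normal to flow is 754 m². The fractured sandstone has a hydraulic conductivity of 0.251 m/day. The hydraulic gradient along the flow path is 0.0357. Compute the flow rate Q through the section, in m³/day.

6.76

Hydraulic gradient i = 0.0357.
Darcy's law: Q = K · A · i = 0.2510 × 754.0 × 0.03570 = 6.756 m³/day.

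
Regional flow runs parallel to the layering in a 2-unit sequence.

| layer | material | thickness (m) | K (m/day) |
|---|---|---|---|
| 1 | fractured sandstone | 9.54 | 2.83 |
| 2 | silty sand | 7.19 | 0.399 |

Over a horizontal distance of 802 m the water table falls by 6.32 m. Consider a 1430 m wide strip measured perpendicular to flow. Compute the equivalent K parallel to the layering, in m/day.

1.79

Flow is parallel to layering, so each bed carries its own Darcy discharge and the transmissivities add.
Σ(K_i·b_i) = 2.83×9.54 + 0.399×7.19 = 29.87 m²/day.
Total thickness b = 16.73 m, so K_eq = Σ(K_i·b_i)/b = 1.785 m/day.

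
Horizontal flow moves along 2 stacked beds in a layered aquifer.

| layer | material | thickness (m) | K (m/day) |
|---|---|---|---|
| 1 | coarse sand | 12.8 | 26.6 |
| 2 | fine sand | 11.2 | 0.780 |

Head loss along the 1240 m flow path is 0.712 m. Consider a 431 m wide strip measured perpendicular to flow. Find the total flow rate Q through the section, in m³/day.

Flow is parallel to layering, so each bed carries its own Darcy discharge and the transmissivities add.
Σ(K_i·b_i) = 26.6×12.8 + 0.780×11.2 = 349.2 m²/day.
Hydraulic gradient i = Δh / L = 0.712 / 1240 = 0.0005742.
Q = Σ(K_i·b_i) · W · i = 349.2 × 431 × 0.0005742 = 86.42 m³/day.

86.4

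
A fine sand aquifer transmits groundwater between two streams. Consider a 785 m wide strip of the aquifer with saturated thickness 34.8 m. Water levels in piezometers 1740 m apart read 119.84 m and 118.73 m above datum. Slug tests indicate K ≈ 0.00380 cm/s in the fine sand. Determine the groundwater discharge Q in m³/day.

Convert K: 0.00380 cm/s × 864 = 3.283 m/day.
Cross-sectional area A = 785 × 34.8 = 27318 m².
Hydraulic gradient i = (119.84 − 118.73) / 1740 = 1.11 / 1740 = 0.0006379.
Darcy's law: Q = K · A · i = 3.283 × 27318 × 0.0006379 = 57.22 m³/day.

57.2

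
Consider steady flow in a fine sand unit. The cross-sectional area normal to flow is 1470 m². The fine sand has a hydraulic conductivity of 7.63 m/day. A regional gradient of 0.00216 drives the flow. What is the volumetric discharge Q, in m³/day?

Hydraulic gradient i = 0.00216.
Darcy's law: Q = K · A · i = 7.630 × 1470 × 0.002160 = 24.23 m³/day.

24.2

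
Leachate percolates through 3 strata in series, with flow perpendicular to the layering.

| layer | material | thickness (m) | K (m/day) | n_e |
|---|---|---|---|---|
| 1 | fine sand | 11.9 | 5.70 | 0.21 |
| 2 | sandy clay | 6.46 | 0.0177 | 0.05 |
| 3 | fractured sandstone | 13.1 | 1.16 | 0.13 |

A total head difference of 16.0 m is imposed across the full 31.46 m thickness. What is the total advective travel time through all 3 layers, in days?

107

With flow normal to the layers, continuity requires the same specific discharge q through every layer.
Σ(b_i/K_i) = 11.9/5.70 + 6.46/0.0177 + 13.1/1.16 = 378.4 d.
q = Δh / Σ(b_i/K_i) = 16.0 / 378.4 = 0.04229 m/day.
In each layer the seepage velocity is v_i = q/n_i, so the layer transit time is t_i = b_i·n_i / q:
  layer 1 (fine sand): t_1 = 11.9 × 0.21 / 0.04229 = 59.09 d
  layer 2 (sandy clay): t_2 = 6.46 × 0.05 / 0.04229 = 7.638 d
  layer 3 (fractured sandstone): t_3 = 13.1 × 0.13 / 0.04229 = 40.27 d
Total t = Σ t_i = 107.0 days.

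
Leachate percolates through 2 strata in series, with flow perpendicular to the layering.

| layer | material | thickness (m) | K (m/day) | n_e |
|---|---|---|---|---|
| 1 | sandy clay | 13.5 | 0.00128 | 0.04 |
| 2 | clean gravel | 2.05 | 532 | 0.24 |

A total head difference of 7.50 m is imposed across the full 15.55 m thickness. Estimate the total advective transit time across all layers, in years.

3.97

With flow normal to the layers, continuity requires the same specific discharge q through every layer.
Σ(b_i/K_i) = 13.5/0.00128 + 2.05/532 = 10547 d.
q = Δh / Σ(b_i/K_i) = 7.50 / 10547 = 0.0007111 m/day.
In each layer the seepage velocity is v_i = q/n_i, so the layer transit time is t_i = b_i·n_i / q:
  layer 1 (sandy clay): t_1 = 13.5 × 0.04 / 0.0007111 = 759.4 d
  layer 2 (clean gravel): t_2 = 2.05 × 0.24 / 0.0007111 = 691.9 d
Total t = Σ t_i = 1451 days = 3.973 years.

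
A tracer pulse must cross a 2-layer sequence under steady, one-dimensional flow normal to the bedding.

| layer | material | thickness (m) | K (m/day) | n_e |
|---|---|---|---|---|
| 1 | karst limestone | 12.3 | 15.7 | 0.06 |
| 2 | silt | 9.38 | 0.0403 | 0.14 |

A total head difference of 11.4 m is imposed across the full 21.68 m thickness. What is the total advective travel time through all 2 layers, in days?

With flow normal to the layers, continuity requires the same specific discharge q through every layer.
Σ(b_i/K_i) = 12.3/15.7 + 9.38/0.0403 = 233.5 d.
q = Δh / Σ(b_i/K_i) = 11.4 / 233.5 = 0.04881 m/day.
In each layer the seepage velocity is v_i = q/n_i, so the layer transit time is t_i = b_i·n_i / q:
  layer 1 (karst limestone): t_1 = 12.3 × 0.06 / 0.04881 = 15.12 d
  layer 2 (silt): t_2 = 9.38 × 0.14 / 0.04881 = 26.90 d
Total t = Σ t_i = 42.02 days.

42.0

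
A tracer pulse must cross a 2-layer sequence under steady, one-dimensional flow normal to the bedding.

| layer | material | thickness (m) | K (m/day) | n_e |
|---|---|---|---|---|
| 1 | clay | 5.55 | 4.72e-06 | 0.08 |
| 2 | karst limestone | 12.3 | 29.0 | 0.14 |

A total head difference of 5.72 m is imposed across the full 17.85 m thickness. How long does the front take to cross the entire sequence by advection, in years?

1220

With flow normal to the layers, continuity requires the same specific discharge q through every layer.
Σ(b_i/K_i) = 5.55/4.72e-06 + 12.3/29.0 = 1.176e+06 d.
q = Δh / Σ(b_i/K_i) = 5.72 / 1.176e+06 = 4.865e-06 m/day.
In each layer the seepage velocity is v_i = q/n_i, so the layer transit time is t_i = b_i·n_i / q:
  layer 1 (clay): t_1 = 5.55 × 0.08 / 4.865e-06 = 91272 d
  layer 2 (karst limestone): t_2 = 12.3 × 0.14 / 4.865e-06 = 3.540e+05 d
Total t = Σ t_i = 4.453e+05 days = 1219 years.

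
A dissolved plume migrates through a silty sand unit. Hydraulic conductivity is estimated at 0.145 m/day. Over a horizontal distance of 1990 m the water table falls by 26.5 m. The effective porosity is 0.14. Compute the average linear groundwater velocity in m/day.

Hydraulic gradient i = Δh / L = 26.5 / 1990 = 0.01332.
Darcy flux q = K · i = 0.1450 × 0.01332 = 0.001931 m/day.
Seepage velocity v = q / n_e = 0.001931 / 0.14 = 0.01379 m/day.

0.0138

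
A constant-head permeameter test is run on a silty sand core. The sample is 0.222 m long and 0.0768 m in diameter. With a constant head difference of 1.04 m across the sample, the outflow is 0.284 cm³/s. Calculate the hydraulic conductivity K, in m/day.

Cross-sectional area A = π·(d/2)² = π × (0.0768/2)² = 0.004632 m².
Convert discharge: 0.284 cm³/s = 2.840e-07 m³/s.
Darcy's law rearranged: K = Q·L / (A·Δh) = 2.840e-07 × 0.222 / (0.004632 × 1.04) = 1.309e-05 m/s = 1.131 m/day.

1.13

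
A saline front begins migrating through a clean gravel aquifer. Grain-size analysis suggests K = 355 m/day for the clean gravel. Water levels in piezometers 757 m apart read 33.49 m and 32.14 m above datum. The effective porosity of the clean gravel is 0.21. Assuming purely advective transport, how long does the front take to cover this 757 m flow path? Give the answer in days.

251

Hydraulic gradient i = (33.49 − 32.14) / 757 = 1.35 / 757 = 0.001783.
Darcy flux q = K · i = 355.0 × 0.001783 = 0.6331 m/day.
Seepage velocity v = q / n_e = 0.6331 / 0.21 = 3.015 m/day.
Travel time t = L / v = 757 / 3.015 = 251.1 days.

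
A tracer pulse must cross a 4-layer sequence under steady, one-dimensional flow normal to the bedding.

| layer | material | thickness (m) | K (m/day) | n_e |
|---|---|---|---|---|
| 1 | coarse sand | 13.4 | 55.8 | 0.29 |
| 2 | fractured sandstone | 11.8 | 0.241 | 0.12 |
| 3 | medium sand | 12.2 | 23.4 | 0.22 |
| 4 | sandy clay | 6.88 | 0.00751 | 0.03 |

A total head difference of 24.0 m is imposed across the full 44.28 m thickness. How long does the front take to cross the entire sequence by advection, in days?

330

With flow normal to the layers, continuity requires the same specific discharge q through every layer.
Σ(b_i/K_i) = 13.4/55.8 + 11.8/0.241 + 12.2/23.4 + 6.88/0.00751 = 965.8 d.
q = Δh / Σ(b_i/K_i) = 24.0 / 965.8 = 0.02485 m/day.
In each layer the seepage velocity is v_i = q/n_i, so the layer transit time is t_i = b_i·n_i / q:
  layer 1 (coarse sand): t_1 = 13.4 × 0.29 / 0.02485 = 156.4 d
  layer 2 (fractured sandstone): t_2 = 11.8 × 0.12 / 0.02485 = 56.98 d
  layer 3 (medium sand): t_3 = 12.2 × 0.22 / 0.02485 = 108.0 d
  layer 4 (sandy clay): t_4 = 6.88 × 0.03 / 0.02485 = 8.306 d
Total t = Σ t_i = 329.7 days.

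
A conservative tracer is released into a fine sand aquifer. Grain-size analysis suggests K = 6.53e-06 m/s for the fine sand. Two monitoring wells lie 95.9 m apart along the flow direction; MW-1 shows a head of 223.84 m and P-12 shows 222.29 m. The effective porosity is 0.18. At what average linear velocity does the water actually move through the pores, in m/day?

0.0507

Convert K: 6.53e-06 m/s × 86400 = 0.5642 m/day.
Hydraulic gradient i = (223.84 − 222.29) / 95.9 = 1.55 / 95.9 = 0.01616.
Darcy flux q = K · i = 0.5642 × 0.01616 = 0.009119 m/day.
Seepage velocity v = q / n_e = 0.009119 / 0.18 = 0.05066 m/day.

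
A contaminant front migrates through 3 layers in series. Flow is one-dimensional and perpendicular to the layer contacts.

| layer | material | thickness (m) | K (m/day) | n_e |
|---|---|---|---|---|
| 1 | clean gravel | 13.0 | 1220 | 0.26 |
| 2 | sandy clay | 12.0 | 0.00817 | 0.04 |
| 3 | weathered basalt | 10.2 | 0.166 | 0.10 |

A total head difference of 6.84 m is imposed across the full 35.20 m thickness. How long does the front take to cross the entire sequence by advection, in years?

With flow normal to the layers, continuity requires the same specific discharge q through every layer.
Σ(b_i/K_i) = 13.0/1220 + 12.0/0.00817 + 10.2/0.166 = 1530 d.
q = Δh / Σ(b_i/K_i) = 6.84 / 1530 = 0.004470 m/day.
In each layer the seepage velocity is v_i = q/n_i, so the layer transit time is t_i = b_i·n_i / q:
  layer 1 (clean gravel): t_1 = 13.0 × 0.26 / 0.004470 = 756.2 d
  layer 2 (sandy clay): t_2 = 12.0 × 0.04 / 0.004470 = 107.4 d
  layer 3 (weathered basalt): t_3 = 10.2 × 0.10 / 0.004470 = 228.2 d
Total t = Σ t_i = 1092 days = 2.989 years.

2.99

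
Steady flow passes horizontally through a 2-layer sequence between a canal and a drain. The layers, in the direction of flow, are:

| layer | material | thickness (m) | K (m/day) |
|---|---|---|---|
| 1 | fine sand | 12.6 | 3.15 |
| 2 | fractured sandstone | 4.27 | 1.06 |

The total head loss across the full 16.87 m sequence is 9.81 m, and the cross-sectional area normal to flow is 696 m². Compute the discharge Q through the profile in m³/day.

850

Flow is perpendicular to layering, so the layers act in series and the equivalent K is the thickness-weighted harmonic mean.
Total thickness L = 12.6 + 4.27 = 16.87 m.
Σ(b_i/K_i) = 12.6/3.15 + 4.27/1.06 = 8.028 d.
K_eq = L / Σ(b_i/K_i) = 16.87 / 8.028 = 2.101 m/day.
Q = K_eq · A · (Δh/L) = 2.101 × 696 × (9.81/16.87) = 850.5 m³/day.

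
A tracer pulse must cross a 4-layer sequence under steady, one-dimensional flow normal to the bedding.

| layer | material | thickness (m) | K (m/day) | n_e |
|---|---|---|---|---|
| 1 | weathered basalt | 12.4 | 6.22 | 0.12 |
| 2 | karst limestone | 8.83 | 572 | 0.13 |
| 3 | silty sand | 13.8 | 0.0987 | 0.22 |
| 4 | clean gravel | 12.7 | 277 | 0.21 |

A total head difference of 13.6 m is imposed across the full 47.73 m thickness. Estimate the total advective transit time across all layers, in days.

87.0

With flow normal to the layers, continuity requires the same specific discharge q through every layer.
Σ(b_i/K_i) = 12.4/6.22 + 8.83/572 + 13.8/0.0987 + 12.7/277 = 141.9 d.
q = Δh / Σ(b_i/K_i) = 13.6 / 141.9 = 0.09586 m/day.
In each layer the seepage velocity is v_i = q/n_i, so the layer transit time is t_i = b_i·n_i / q:
  layer 1 (weathered basalt): t_1 = 12.4 × 0.12 / 0.09586 = 15.52 d
  layer 2 (karst limestone): t_2 = 8.83 × 0.13 / 0.09586 = 11.97 d
  layer 3 (silty sand): t_3 = 13.8 × 0.22 / 0.09586 = 31.67 d
  layer 4 (clean gravel): t_4 = 12.7 × 0.21 / 0.09586 = 27.82 d
Total t = Σ t_i = 86.99 days.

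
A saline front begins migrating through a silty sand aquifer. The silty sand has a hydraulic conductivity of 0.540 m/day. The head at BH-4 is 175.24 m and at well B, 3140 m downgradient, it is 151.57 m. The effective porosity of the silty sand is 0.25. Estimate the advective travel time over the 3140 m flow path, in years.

528

Hydraulic gradient i = (175.24 − 151.57) / 3140 = 23.67 / 3140 = 0.007538.
Darcy flux q = K · i = 0.5400 × 0.007538 = 0.004071 m/day.
Seepage velocity v = q / n_e = 0.004071 / 0.25 = 0.01628 m/day.
Travel time t = L / v = 3140 / 0.01628 = 1.928e+05 days = 528.0 years.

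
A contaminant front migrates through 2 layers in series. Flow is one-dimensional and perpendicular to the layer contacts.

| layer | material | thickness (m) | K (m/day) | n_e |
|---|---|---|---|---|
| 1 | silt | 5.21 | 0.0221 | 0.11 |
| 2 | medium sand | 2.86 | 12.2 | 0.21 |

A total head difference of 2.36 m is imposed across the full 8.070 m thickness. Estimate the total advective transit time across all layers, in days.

117

With flow normal to the layers, continuity requires the same specific discharge q through every layer.
Σ(b_i/K_i) = 5.21/0.0221 + 2.86/12.2 = 236.0 d.
q = Δh / Σ(b_i/K_i) = 2.36 / 236.0 = 0.01000 m/day.
In each layer the seepage velocity is v_i = q/n_i, so the layer transit time is t_i = b_i·n_i / q:
  layer 1 (silt): t_1 = 5.21 × 0.11 / 0.01000 = 57.31 d
  layer 2 (medium sand): t_2 = 2.86 × 0.21 / 0.01000 = 60.06 d
Total t = Σ t_i = 117.4 days.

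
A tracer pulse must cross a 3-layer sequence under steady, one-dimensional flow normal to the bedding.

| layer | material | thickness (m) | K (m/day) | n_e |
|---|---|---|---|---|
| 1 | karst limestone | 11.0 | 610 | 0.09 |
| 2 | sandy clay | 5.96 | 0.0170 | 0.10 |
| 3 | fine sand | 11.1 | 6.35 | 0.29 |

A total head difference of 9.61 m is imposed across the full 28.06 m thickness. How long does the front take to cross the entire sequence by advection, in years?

0.482

With flow normal to the layers, continuity requires the same specific discharge q through every layer.
Σ(b_i/K_i) = 11.0/610 + 5.96/0.0170 + 11.1/6.35 = 352.4 d.
q = Δh / Σ(b_i/K_i) = 9.61 / 352.4 = 0.02727 m/day.
In each layer the seepage velocity is v_i = q/n_i, so the layer transit time is t_i = b_i·n_i / q:
  layer 1 (karst limestone): t_1 = 11.0 × 0.09 / 0.02727 = 36.30 d
  layer 2 (sandy clay): t_2 = 5.96 × 0.10 / 0.02727 = 21.85 d
  layer 3 (fine sand): t_3 = 11.1 × 0.29 / 0.02727 = 118.0 d
Total t = Σ t_i = 176.2 days = 0.4823 years.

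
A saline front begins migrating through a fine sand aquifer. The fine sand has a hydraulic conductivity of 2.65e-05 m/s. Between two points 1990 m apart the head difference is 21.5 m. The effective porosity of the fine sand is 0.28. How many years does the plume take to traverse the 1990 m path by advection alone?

61.7

Convert K: 2.65e-05 m/s × 86400 = 2.290 m/day.
Hydraulic gradient i = Δh / L = 21.5 / 1990 = 0.01080.
Darcy flux q = K · i = 2.290 × 0.01080 = 0.02474 m/day.
Seepage velocity v = q / n_e = 0.02474 / 0.28 = 0.08835 m/day.
Travel time t = L / v = 1990 / 0.08835 = 22525 days = 61.67 years.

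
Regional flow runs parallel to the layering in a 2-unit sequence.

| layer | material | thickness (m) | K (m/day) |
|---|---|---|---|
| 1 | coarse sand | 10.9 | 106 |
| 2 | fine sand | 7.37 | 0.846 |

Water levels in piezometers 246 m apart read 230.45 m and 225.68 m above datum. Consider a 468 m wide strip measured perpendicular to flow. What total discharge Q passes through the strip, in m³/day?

Flow is parallel to layering, so each bed carries its own Darcy discharge and the transmissivities add.
Σ(K_i·b_i) = 106×10.9 + 0.846×7.37 = 1162 m²/day.
Hydraulic gradient i = (230.45 − 225.68) / 246 = 4.77 / 246 = 0.01939.
Q = Σ(K_i·b_i) · W · i = 1162 × 468 × 0.01939 = 10541 m³/day.

10500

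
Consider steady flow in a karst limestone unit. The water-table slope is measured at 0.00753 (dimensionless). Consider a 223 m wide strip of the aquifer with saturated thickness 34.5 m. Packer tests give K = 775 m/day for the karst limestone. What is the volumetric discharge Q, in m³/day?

44900

Cross-sectional area A = 223 × 34.5 = 7694 m².
Hydraulic gradient i = 0.00753.
Darcy's law: Q = K · A · i = 775.0 × 7694 × 0.007530 = 44897 m³/day.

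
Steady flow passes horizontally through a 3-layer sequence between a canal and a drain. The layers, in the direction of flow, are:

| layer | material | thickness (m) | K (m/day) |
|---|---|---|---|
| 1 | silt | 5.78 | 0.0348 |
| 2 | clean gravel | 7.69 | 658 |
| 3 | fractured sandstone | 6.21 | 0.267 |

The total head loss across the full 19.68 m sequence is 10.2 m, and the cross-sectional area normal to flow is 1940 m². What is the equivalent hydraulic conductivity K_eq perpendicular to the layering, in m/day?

0.104

Flow is perpendicular to layering, so the layers act in series and the equivalent K is the thickness-weighted harmonic mean.
Total thickness L = 5.78 + 7.69 + 6.21 = 19.68 m.
Σ(b_i/K_i) = 5.78/0.0348 + 7.69/658 + 6.21/0.267 = 189.4 d.
K_eq = L / Σ(b_i/K_i) = 19.68 / 189.4 = 0.1039 m/day.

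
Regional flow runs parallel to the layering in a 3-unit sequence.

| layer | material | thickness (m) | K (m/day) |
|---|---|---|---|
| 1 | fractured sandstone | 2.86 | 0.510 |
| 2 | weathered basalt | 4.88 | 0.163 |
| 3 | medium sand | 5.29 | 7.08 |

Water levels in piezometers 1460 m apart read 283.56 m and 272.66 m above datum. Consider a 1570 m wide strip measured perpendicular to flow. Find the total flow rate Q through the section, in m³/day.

465

Flow is parallel to layering, so each bed carries its own Darcy discharge and the transmissivities add.
Σ(K_i·b_i) = 0.510×2.86 + 0.163×4.88 + 7.08×5.29 = 39.71 m²/day.
Hydraulic gradient i = (283.56 − 272.66) / 1460 = 10.9 / 1460 = 0.007466.
Q = Σ(K_i·b_i) · W · i = 39.71 × 1570 × 0.007466 = 465.4 m³/day.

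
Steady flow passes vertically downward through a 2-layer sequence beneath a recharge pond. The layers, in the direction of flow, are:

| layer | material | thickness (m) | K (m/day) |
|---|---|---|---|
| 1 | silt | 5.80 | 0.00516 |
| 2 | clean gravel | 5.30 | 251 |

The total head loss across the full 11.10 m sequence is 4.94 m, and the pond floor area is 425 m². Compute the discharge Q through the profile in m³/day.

1.87

Flow is perpendicular to layering, so the layers act in series and the equivalent K is the thickness-weighted harmonic mean.
Total thickness L = 5.80 + 5.30 = 11.10 m.
Σ(b_i/K_i) = 5.80/0.00516 + 5.30/251 = 1124 d.
K_eq = L / Σ(b_i/K_i) = 11.10 / 1124 = 0.009875 m/day.
Q = K_eq · A · (Δh/L) = 0.009875 × 425 × (4.94/11.10) = 1.868 m³/day.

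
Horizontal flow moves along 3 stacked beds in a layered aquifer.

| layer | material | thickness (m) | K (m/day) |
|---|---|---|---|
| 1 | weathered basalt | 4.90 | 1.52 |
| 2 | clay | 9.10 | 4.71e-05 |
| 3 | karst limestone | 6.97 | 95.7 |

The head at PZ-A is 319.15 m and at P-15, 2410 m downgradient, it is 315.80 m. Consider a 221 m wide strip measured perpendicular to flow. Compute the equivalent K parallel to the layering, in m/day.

32.2

Flow is parallel to layering, so each bed carries its own Darcy discharge and the transmissivities add.
Σ(K_i·b_i) = 1.52×4.90 + 4.71e-05×9.10 + 95.7×6.97 = 674.5 m²/day.
Total thickness b = 20.97 m, so K_eq = Σ(K_i·b_i)/b = 32.16 m/day.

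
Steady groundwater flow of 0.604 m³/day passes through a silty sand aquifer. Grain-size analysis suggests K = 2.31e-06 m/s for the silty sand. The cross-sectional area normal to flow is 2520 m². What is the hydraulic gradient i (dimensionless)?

0.00120

Convert K: 2.31e-06 m/s × 86400 = 0.1996 m/day.
From Q = K·A·i, i = Q / (K·A) = 0.604 / (0.1996 × 2520) = 0.001201.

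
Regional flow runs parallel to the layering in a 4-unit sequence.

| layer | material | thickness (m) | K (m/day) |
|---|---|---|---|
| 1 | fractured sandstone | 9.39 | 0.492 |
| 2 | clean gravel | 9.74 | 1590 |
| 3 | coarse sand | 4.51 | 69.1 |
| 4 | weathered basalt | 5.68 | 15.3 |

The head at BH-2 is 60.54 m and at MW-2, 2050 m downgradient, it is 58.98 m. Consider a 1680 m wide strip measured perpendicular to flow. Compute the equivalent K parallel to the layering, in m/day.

542

Flow is parallel to layering, so each bed carries its own Darcy discharge and the transmissivities add.
Σ(K_i·b_i) = 0.492×9.39 + 1590×9.74 + 69.1×4.51 + 15.3×5.68 = 15890 m²/day.
Total thickness b = 29.32 m, so K_eq = Σ(K_i·b_i)/b = 541.9 m/day.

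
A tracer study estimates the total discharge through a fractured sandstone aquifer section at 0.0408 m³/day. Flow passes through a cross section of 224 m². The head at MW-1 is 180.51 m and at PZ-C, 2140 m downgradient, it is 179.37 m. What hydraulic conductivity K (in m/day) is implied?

Hydraulic gradient i = (180.51 − 179.37) / 2140 = 1.14 / 2140 = 0.0005327.
From Q = K·A·i, K = Q / (A·i) = 0.0408 / (224.0 × 0.0005327) = 0.3419 m/day.

0.342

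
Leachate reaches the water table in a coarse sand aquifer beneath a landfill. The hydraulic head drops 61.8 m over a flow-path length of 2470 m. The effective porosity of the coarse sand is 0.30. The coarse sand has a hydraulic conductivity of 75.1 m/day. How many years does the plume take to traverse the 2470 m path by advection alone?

1.08

Hydraulic gradient i = Δh / L = 61.8 / 2470 = 0.02502.
Darcy flux q = K · i = 75.10 × 0.02502 = 1.879 m/day.
Seepage velocity v = q / n_e = 1.879 / 0.30 = 6.263 m/day.
Travel time t = L / v = 2470 / 6.263 = 394.4 days = 1.080 years.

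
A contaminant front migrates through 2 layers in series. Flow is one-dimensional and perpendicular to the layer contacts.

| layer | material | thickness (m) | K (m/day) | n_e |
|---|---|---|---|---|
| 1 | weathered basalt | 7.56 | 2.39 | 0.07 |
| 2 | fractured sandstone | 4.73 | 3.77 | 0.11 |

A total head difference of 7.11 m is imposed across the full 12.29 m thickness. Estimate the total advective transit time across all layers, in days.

With flow normal to the layers, continuity requires the same specific discharge q through every layer.
Σ(b_i/K_i) = 7.56/2.39 + 4.73/3.77 = 4.418 d.
q = Δh / Σ(b_i/K_i) = 7.11 / 4.418 = 1.609 m/day.
In each layer the seepage velocity is v_i = q/n_i, so the layer transit time is t_i = b_i·n_i / q:
  layer 1 (weathered basalt): t_1 = 7.56 × 0.07 / 1.609 = 0.3288 d
  layer 2 (fractured sandstone): t_2 = 4.73 × 0.11 / 1.609 = 0.3233 d
Total t = Σ t_i = 0.6521 days.

0.652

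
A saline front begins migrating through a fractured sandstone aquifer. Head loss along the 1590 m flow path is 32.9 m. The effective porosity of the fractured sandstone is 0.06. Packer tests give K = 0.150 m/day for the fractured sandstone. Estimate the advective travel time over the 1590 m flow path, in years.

Hydraulic gradient i = Δh / L = 32.9 / 1590 = 0.02069.
Darcy flux q = K · i = 0.1500 × 0.02069 = 0.003104 m/day.
Seepage velocity v = q / n_e = 0.003104 / 0.06 = 0.05173 m/day.
Travel time t = L / v = 1590 / 0.05173 = 30737 days = 84.15 years.

84.2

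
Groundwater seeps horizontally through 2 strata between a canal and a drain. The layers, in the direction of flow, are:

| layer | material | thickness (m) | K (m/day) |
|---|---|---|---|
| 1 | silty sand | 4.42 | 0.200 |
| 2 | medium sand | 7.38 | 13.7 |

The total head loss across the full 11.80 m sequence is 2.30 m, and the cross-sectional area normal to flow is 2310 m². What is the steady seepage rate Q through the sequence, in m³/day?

Flow is perpendicular to layering, so the layers act in series and the equivalent K is the thickness-weighted harmonic mean.
Total thickness L = 4.42 + 7.38 = 11.80 m.
Σ(b_i/K_i) = 4.42/0.200 + 7.38/13.7 = 22.64 d.
K_eq = L / Σ(b_i/K_i) = 11.80 / 22.64 = 0.5212 m/day.
Q = K_eq · A · (Δh/L) = 0.5212 × 2310 × (2.30/11.80) = 234.7 m³/day.

235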